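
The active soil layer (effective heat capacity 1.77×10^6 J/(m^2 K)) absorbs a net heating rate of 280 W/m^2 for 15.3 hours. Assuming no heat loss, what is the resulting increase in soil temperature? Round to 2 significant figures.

8.7 K

Areal heat capacity C = 1.77×10^6 J/(m^2 K) (given).
Net heat input Q = F Δt = 280 × (15.3 hours × 3600 s/hour) = 1.54×10^7 J/m².
ΔT = Q / C = 1.54×10^7 / 1.77×10^6 = 8.71 K.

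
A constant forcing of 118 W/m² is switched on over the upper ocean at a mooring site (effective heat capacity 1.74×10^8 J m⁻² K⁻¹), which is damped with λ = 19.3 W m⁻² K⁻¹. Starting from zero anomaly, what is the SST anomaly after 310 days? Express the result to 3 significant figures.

Areal heat capacity C = 1.74×10^8 J m⁻² K⁻¹ (given).
τ = C / λ = 1.74×10^8 / 19.3 = 9.02×10^6 s.
Equilibrium anomaly ΔT_eq = F / λ = 118 / 19.3 = 6.11 K.
t = 310 days = 2.68×10^7 s, so t/τ = 2.97.
ΔT(t) = ΔT_eq (1 − e^(−t/τ)) = 6.11 × (1 − e^−2.97) = 5.80 K.

5.80 K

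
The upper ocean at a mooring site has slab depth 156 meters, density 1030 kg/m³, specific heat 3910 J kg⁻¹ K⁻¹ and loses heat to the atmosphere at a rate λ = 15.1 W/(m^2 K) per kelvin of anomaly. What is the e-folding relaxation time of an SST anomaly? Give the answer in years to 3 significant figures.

1.32 years

Areal heat capacity C = ρ c_p D = 1030 × 3910 × 156 = 6.28×10^8 J m⁻² K⁻¹.
Relaxation time τ = C / λ = 6.28×10^8 / 15.1 = 4.16×10^7 s.
In years: 4.16×10^7 s / (3.156×10^7 s/year) = 1.32 years.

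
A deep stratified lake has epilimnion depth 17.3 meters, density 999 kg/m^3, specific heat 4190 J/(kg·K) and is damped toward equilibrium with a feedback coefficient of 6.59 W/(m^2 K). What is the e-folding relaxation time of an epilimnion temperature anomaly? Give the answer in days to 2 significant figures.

130 days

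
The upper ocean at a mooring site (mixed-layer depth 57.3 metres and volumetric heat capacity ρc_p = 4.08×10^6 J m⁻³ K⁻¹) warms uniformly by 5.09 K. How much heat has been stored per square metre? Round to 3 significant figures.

1.19×10^9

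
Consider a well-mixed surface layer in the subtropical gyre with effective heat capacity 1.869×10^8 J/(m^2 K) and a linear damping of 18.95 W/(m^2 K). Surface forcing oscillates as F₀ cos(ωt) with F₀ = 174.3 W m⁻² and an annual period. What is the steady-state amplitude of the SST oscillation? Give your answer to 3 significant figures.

4.17 K

Areal heat capacity C = 1.869×10^8 J/(m^2 K) (given).
Angular frequency ω = 2π / T = 2π / 3.15×10^7 s = 1.99×10^-7 s⁻¹.
√((Cω)² + λ²) = √((37.2)² + 18.95²) = 41.8 W/(m²·K).
Amplitude A = F₀ / √((Cω)²+λ²) = 174.3 / 41.8 = 4.17 K.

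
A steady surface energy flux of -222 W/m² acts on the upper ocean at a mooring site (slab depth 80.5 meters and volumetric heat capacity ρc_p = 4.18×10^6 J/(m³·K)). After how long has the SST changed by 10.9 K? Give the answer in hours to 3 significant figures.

4590 hours

Areal heat capacity C = ρc_p × D = 4.18×10^6 × 80.5 = 3.36×10^8 J/(m²·K).
Time required: Δt = C ΔT / F = 3.36×10^8 × -10.9 / -222 = 1.65×10^7 s.
In hours: 1.65×10^7 s / (3600 s/hour) = 4590 hours.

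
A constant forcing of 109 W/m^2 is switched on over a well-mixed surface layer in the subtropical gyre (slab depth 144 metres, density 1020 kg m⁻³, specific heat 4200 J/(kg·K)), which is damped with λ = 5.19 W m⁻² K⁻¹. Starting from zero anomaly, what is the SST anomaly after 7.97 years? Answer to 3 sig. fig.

18.5 K

Areal heat capacity C = ρ c_p D = 1020 × 4200 × 144 = 6.17×10^8 J/(m^2 K).
τ = C / λ = 6.17×10^8 / 5.19 = 1.19×10^8 s.
Equilibrium anomaly ΔT_eq = F / λ = 109 / 5.19 = 21.0 K.
t = 7.97 years = 2.52×10^8 s, so t/τ = 2.12.
ΔT(t) = ΔT_eq (1 − e^(−t/τ)) = 21.0 × (1 − e^−2.12) = 18.5 K.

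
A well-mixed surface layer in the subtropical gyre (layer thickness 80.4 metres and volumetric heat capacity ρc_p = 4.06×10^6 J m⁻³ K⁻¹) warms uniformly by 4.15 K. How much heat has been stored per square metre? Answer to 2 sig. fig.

Areal heat capacity C = ρc_p × D = 4.06×10^6 × 80.4 = 3.26×10^8 J m⁻² K⁻¹.
ΔQ = C ΔT = 3.26×10^8 × 4.15 = 1.35×10^9 J/m².

1.4×10^9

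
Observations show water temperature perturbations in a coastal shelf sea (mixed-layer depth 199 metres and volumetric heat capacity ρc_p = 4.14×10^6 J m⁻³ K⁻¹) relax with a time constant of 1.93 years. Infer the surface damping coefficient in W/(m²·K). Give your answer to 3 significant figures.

13.5

Areal heat capacity C = ρc_p × D = 4.14×10^6 × 199 = 8.24×10^8 J/(m²·K).
τ = 1.93 years = 6.09×10^7 s.
λ = C / τ = 8.24×10^8 / 6.09×10^7 = 13.5 W/(m²·K).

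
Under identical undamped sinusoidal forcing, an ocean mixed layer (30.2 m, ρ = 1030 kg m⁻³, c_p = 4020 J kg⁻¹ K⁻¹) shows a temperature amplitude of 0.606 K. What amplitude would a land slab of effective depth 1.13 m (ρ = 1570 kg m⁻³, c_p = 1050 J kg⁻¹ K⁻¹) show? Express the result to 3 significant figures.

40.7 K

C_ocean = 1.25×10^8 J/(m²·K); C_land = 1.86×10^6 J/(m²·K).
A ∝ 1/C ⇒ A_land = A_ocean × C_ocean/C_land = 0.606 × 67.1 = 40.7 K.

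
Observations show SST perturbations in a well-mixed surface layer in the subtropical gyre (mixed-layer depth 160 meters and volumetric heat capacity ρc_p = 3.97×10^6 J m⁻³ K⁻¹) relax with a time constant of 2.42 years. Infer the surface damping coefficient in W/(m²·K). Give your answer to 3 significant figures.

8.32

Areal heat capacity C = ρc_p × D = 3.97×10^6 × 160 = 6.35×10^8 J/(m²·K).
τ = 2.42 years = 7.64×10^7 s.
λ = C / τ = 6.35×10^8 / 7.64×10^7 = 8.32 W/(m²·K).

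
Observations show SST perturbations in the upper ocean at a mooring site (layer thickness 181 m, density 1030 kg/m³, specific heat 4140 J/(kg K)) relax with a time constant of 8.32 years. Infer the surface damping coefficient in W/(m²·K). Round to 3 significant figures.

2.94

Areal heat capacity C = ρ c_p D = 1030 × 4140 × 181 = 7.72×10^8 J/(m²·K).
τ = 8.32 years = 2.63×10^8 s.
λ = C / τ = 7.72×10^8 / 2.63×10^8 = 2.94 W/(m²·K).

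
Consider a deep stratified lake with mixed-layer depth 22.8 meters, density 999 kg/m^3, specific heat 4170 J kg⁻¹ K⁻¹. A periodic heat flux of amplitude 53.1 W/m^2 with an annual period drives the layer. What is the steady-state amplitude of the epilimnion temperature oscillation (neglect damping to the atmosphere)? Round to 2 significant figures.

2.8 K

Areal heat capacity C = ρ c_p D = 999 × 4170 × 22.8 = 9.50×10^7 J/(m^2 K).
Angular frequency ω = 2π / T = 2π / 3.15×10^7 s = 1.99×10^-7 s⁻¹.
Cω = 9.50×10^7 × 1.99×10^-7 = 18.9 W/(m²·K).
Amplitude A = F₀ / (Cω) = 53.1 / 18.9 = 2.81 K.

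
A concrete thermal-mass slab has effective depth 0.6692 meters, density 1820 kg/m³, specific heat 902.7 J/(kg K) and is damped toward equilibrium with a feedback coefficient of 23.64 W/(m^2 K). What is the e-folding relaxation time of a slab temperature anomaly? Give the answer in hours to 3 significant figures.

12.9 hours

Areal heat capacity C = ρ c_p D = 1820 × 902.7 × 0.6692 = 1.10×10^6 J/(m²·K).
Relaxation time τ = C / λ = 1.10×10^6 / 23.64 = 46500 s.
In hours: 46500 s / (3600 s/hour) = 12.9 hours.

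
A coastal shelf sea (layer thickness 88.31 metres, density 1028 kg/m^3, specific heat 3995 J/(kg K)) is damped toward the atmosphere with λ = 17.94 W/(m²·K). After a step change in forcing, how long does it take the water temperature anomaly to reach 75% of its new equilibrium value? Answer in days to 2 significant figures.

320 days

Areal heat capacity C = ρ c_p D = 1028 × 3995 × 88.31 = 3.63×10^8 J/(m²·K).
τ = C / λ = 3.63×10^8 / 17.94 = 2.02×10^7 s.
Fraction reached: 1 − e^(−t/τ) = 0.75 ⇒ t = −τ ln(1 − 0.75) = τ × 1.39.
t = 2.80×10^7 s = 324 days.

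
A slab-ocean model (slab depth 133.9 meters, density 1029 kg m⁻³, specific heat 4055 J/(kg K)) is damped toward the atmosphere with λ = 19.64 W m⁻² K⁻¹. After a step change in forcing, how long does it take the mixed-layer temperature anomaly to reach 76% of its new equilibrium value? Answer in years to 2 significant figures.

1.3 years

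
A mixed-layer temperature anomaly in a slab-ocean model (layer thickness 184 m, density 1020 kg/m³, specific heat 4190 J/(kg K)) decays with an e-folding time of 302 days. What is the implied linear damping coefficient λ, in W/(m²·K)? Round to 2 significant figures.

30

Areal heat capacity C = ρ c_p D = 1020 × 4190 × 184 = 7.86×10^8 J m⁻² K⁻¹.
τ = 302 days = 2.61×10^7 s.
λ = C / τ = 7.86×10^8 / 2.61×10^7 = 30.1 W/(m²·K).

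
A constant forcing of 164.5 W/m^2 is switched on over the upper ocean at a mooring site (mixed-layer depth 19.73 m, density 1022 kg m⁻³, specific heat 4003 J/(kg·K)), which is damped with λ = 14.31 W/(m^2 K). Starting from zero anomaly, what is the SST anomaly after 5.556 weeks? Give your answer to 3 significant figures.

5.16 K

Areal heat capacity C = ρ c_p D = 1022 × 4003 × 19.73 = 8.07×10^7 J/(m^2 K).
τ = C / λ = 8.07×10^7 / 14.31 = 5.64×10^6 s.
Equilibrium anomaly ΔT_eq = F / λ = 164.5 / 14.31 = 11.5 K.
t = 5.556 weeks = 3.36×10^6 s, so t/τ = 0.596.
ΔT(t) = ΔT_eq (1 − e^(−t/τ)) = 11.5 × (1 − e^−0.596) = 5.16 K.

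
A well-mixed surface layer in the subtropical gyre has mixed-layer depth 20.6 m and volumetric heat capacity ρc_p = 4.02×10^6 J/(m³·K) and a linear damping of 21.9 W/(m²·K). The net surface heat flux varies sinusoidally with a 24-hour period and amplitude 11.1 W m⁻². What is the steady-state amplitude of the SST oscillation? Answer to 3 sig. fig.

0.00184 K

Areal heat capacity C = ρc_p × D = 4.02×10^6 × 20.6 = 8.28×10^7 J/(m^2 K).
Angular frequency ω = 2π / T = 2π / 86400 s = 7.27×10^-5 s⁻¹.
√((Cω)² + λ²) = √((6020)² + 21.9²) = 6020 W/(m²·K).
Amplitude A = F₀ / √((Cω)²+λ²) = 11.1 / 6020 = 0.00184 K.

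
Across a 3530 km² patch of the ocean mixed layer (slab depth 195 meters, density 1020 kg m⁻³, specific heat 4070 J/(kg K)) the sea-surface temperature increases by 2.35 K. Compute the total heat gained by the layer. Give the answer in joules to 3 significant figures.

6.72×10^18 J

Areal heat capacity C = ρ c_p D = 1020 × 4070 × 195 = 8.10×10^8 J m⁻² K⁻¹.
Heat per unit area: q = C ΔT = 8.10×10^8 × 2.35 = 1.90×10^9 J/m².
Total heat: Q = q × A = 1.90×10^9 × (3530 × 10⁶ m²) = 6.72×10^18 J.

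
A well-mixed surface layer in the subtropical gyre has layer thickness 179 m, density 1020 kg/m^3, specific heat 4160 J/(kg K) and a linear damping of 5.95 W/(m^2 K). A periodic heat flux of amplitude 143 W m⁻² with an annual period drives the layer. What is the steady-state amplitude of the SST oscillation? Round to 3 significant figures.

Areal heat capacity C = ρ c_p D = 1020 × 4160 × 179 = 7.60×10^8 J/(m²·K).
Angular frequency ω = 2π / T = 2π / 3.15×10^7 s = 1.99×10^-7 s⁻¹.
√((Cω)² + λ²) = √((151)² + 5.95²) = 151 W/(m²·K).
Amplitude A = F₀ / √((Cω)²+λ²) = 143 / 151 = 0.944 K.

0.944 K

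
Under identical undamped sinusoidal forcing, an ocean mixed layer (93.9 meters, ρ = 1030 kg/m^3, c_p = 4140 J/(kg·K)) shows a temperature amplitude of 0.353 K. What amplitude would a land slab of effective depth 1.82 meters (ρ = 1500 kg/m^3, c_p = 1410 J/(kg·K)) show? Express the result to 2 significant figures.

37 K

C_ocean = 4.00×10^8 J/(m²·K); C_land = 3.85×10^6 J/(m²·K).
A ∝ 1/C ⇒ A_land = A_ocean × C_ocean/C_land = 0.353 × 104 = 36.7 K.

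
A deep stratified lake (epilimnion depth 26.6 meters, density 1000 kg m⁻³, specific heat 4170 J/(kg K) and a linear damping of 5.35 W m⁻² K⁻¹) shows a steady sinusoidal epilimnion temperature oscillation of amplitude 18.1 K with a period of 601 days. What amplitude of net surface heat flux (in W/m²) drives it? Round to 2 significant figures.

Areal heat capacity C = ρ c_p D = 1000 × 4170 × 26.6 = 1.11×10^8 J/(m²·K).
ω = 2π / 5.19×10^7 s = 1.21×10^-7 s⁻¹.
√((Cω)² + λ²) = √((13.4)² + 5.35²) = 14.4 W/(m²·K).
F₀ = A × √((Cω)²+λ²) = 18.1 × 14.4 = 262 W/m².

260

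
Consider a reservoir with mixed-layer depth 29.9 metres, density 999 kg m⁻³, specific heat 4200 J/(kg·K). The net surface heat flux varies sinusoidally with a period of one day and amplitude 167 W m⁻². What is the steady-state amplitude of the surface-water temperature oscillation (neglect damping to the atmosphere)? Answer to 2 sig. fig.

Areal heat capacity C = ρ c_p D = 999 × 4200 × 29.9 = 1.25×10^8 J/(m²·K).
Angular frequency ω = 2π / T = 2π / 86400 s = 7.27×10^-5 s⁻¹.
Cω = 1.25×10^8 × 7.27×10^-5 = 9120 W/(m²·K).
Amplitude A = F₀ / (Cω) = 167 / 9120 = 0.0183 K.

0.018 K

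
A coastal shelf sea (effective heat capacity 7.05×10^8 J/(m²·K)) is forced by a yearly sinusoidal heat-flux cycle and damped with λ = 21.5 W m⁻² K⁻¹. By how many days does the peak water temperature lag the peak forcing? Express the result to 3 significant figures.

Areal heat capacity C = 7.05×10^8 J/(m²·K) (given).
ω = 2π / 3.15×10^7 s = 1.99×10^-7 s⁻¹.
Phase lag φ = arctan(Cω/λ) = arctan(140/21.5) = 1.42 rad.
Time lag = φ / ω = 1.42 / 1.99×10^-7 = 7.12×10^6 s = 82.4 days.

82.4 days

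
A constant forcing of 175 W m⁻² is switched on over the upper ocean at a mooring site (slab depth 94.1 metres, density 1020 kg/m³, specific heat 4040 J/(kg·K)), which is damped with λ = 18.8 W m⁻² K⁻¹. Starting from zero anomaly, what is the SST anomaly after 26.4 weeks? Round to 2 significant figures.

5.0 K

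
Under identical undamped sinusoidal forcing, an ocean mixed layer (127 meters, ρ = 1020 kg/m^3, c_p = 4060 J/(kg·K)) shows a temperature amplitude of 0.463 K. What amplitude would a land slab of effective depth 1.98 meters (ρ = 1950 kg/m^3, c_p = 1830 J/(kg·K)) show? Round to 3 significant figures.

C_ocean = 5.26×10^8 J/(m²·K); C_land = 7.07×10^6 J/(m²·K).
A ∝ 1/C ⇒ A_land = A_ocean × C_ocean/C_land = 0.463 × 74.4 = 34.5 K.

34.5 K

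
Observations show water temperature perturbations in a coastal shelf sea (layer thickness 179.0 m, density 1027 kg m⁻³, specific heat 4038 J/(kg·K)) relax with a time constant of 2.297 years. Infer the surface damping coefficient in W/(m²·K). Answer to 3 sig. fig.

10.2

Areal heat capacity C = ρ c_p D = 1027 × 4038 × 179.0 = 7.42×10^8 J/(m^2 K).
τ = 2.297 years = 7.25×10^7 s.
λ = C / τ = 7.42×10^8 / 7.25×10^7 = 10.2 W/(m²·K).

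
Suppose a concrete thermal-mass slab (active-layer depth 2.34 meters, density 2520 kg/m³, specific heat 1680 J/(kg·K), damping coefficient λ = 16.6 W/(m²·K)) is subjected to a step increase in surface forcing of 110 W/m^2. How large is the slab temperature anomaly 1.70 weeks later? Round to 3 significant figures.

Areal heat capacity C = ρ c_p D = 2520 × 1680 × 2.34 = 9.91×10^6 J/(m²·K).
τ = C / λ = 9.91×10^6 / 16.6 = 5.97×10^5 s.
Equilibrium anomaly ΔT_eq = F / λ = 110 / 16.6 = 6.63 K.
t = 1.70 weeks = 1.03×10^6 s, so t/τ = 1.72.
ΔT(t) = ΔT_eq (1 − e^(−t/τ)) = 6.63 × (1 − e^−1.72) = 5.44 K.

5.44 K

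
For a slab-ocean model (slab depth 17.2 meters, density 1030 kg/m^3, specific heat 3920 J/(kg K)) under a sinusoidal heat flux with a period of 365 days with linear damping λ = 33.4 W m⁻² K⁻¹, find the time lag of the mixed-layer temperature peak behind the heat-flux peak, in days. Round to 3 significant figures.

Areal heat capacity C = ρ c_p D = 1030 × 3920 × 17.2 = 6.94×10^7 J/(m^2 K).
ω = 2π / 3.15×10^7 s = 1.99×10^-7 s⁻¹.
Phase lag φ = arctan(Cω/λ) = arctan(13.8/33.4) = 0.393 rad.
Time lag = φ / ω = 0.393 / 1.99×10^-7 = 1.97×10^6 s = 22.8 days.

22.8 days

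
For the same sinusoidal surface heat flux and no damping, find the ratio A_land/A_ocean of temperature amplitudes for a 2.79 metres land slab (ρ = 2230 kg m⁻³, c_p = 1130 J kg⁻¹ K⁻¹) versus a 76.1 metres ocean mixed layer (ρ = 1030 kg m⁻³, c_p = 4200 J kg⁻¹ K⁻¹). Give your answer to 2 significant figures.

47

C_ocean = 1030 × 4200 × 76.1 = 3.29×10^8 J/(m²·K).
C_land = 2230 × 1130 × 2.79 = 7.03×10^6 J/(m²·K).
Undamped amplitude ∝ 1/C, so A_land/A_ocean = C_ocean/C_land = 46.8.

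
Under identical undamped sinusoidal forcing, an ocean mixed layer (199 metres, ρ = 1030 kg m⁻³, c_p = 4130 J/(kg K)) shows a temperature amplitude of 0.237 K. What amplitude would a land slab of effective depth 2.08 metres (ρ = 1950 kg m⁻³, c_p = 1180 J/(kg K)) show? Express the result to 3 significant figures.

C_ocean = 8.47×10^8 J/(m²·K); C_land = 4.79×10^6 J/(m²·K).
A ∝ 1/C ⇒ A_land = A_ocean × C_ocean/C_land = 0.237 × 177 = 41.9 K.

41.9 K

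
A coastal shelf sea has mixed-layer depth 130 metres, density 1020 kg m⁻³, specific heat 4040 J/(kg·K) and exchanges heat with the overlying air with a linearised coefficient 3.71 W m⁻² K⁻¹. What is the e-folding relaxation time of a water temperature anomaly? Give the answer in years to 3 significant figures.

4.58 years

Areal heat capacity C = ρ c_p D = 1020 × 4040 × 130 = 5.36×10^8 J/(m^2 K).
Relaxation time τ = C / λ = 5.36×10^8 / 3.71 = 1.44×10^8 s.
In years: 1.44×10^8 s / (3.156×10^7 s/year) = 4.58 years.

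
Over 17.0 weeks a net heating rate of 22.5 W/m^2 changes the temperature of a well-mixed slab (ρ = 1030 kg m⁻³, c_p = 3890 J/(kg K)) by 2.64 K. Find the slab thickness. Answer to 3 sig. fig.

21.9 m

Heat input Q = F Δt = 22.5 × 1.03×10^7 s = 2.31×10^8 J/m².
Required areal heat capacity C = Q / ΔT = 8.76×10^7 J/(m²·K).
Depth D = C / (ρ c_p) = 8.76×10^7 / (1030 × 3890) = 21.9 m.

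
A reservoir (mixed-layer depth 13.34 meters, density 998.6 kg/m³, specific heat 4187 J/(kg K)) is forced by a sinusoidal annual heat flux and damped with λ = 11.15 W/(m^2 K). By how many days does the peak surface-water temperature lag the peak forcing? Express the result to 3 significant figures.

45.5 days

Areal heat capacity C = ρ c_p D = 998.6 × 4187 × 13.34 = 5.58×10^7 J/(m²·K).
ω = 2π / 3.15×10^7 s = 1.99×10^-7 s⁻¹.
Phase lag φ = arctan(Cω/λ) = arctan(11.1/11.15) = 0.784 rad.
Time lag = φ / ω = 0.784 / 1.99×10^-7 = 3.93×10^6 s = 45.5 days.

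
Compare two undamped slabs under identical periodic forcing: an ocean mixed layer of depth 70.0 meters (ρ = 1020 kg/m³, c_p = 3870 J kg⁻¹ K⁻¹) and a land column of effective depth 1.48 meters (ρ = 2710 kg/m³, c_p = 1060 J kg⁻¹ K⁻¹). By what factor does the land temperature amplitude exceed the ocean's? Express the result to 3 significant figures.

65.0

C_ocean = 1020 × 3870 × 70.0 = 2.76×10^8 J/(m²·K).
C_land = 2710 × 1060 × 1.48 = 4.25×10^6 J/(m²·K).
Undamped amplitude ∝ 1/C, so A_land/A_ocean = C_ocean/C_land = 65.0.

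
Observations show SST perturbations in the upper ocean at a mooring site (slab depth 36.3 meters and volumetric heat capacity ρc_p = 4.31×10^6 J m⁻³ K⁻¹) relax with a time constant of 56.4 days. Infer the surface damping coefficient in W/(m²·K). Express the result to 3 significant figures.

32.1

Areal heat capacity C = ρc_p × D = 4.31×10^6 × 36.3 = 1.56×10^8 J/(m²·K).
τ = 56.4 days = 4.87×10^6 s.
λ = C / τ = 1.56×10^8 / 4.87×10^6 = 32.1 W/(m²·K).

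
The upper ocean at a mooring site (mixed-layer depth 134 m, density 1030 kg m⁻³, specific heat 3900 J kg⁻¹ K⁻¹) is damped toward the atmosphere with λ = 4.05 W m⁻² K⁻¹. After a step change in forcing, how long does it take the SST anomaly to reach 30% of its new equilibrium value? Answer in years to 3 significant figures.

1.50 years

Areal heat capacity C = ρ c_p D = 1030 × 3900 × 134 = 5.38×10^8 J m⁻² K⁻¹.
τ = C / λ = 5.38×10^8 / 4.05 = 1.33×10^8 s.
Fraction reached: 1 − e^(−t/τ) = 0.30 ⇒ t = −τ ln(1 − 0.30) = τ × 0.357.
t = 4.74×10^7 s = 1.50 years.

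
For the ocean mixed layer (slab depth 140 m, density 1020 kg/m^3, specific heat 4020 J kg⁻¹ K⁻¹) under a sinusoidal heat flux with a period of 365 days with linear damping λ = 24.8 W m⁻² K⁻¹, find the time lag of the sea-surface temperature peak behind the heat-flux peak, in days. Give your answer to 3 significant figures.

78.8 days

Areal heat capacity C = ρ c_p D = 1020 × 4020 × 140 = 5.74×10^8 J m⁻² K⁻¹.
ω = 2π / 3.15×10^7 s = 1.99×10^-7 s⁻¹.
Phase lag φ = arctan(Cω/λ) = arctan(114/24.8) = 1.36 rad.
Time lag = φ / ω = 1.36 / 1.99×10^-7 = 6.81×10^6 s = 78.8 days.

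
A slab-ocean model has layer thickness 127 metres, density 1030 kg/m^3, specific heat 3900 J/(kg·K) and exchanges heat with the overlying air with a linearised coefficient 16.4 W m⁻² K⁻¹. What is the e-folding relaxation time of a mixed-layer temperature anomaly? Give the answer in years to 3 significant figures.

0.986 years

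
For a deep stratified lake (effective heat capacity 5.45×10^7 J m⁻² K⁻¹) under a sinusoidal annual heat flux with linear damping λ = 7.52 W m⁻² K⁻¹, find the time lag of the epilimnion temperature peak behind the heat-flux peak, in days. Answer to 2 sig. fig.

56 days

Areal heat capacity C = 5.45×10^7 J m⁻² K⁻¹ (given).
ω = 2π / 3.15×10^7 s = 1.99×10^-7 s⁻¹.
Phase lag φ = arctan(Cω/λ) = arctan(10.9/7.52) = 0.965 rad.
Time lag = φ / ω = 0.965 / 1.99×10^-7 = 4.84×10^6 s = 56.1 days.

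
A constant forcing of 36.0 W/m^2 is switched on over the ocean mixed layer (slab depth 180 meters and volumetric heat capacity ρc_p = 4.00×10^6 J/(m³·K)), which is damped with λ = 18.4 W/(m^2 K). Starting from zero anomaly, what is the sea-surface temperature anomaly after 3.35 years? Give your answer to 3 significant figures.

1.83 K

Areal heat capacity C = ρc_p × D = 4.00×10^6 × 180 = 7.20×10^8 J m⁻² K⁻¹.
τ = C / λ = 7.20×10^8 / 18.4 = 3.91×10^7 s.
Equilibrium anomaly ΔT_eq = F / λ = 36.0 / 18.4 = 1.96 K.
t = 3.35 years = 1.06×10^8 s, so t/τ = 2.70.
ΔT(t) = ΔT_eq (1 − e^(−t/τ)) = 1.96 × (1 − e^−2.70) = 1.83 K.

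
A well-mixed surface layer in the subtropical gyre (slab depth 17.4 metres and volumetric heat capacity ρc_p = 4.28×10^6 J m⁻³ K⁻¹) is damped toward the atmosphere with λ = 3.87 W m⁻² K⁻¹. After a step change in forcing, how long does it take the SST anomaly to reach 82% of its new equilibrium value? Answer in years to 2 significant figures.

1.0 years

Areal heat capacity C = ρc_p × D = 4.28×10^6 × 17.4 = 7.45×10^7 J m⁻² K⁻¹.
τ = C / λ = 7.45×10^7 / 3.87 = 1.92×10^7 s.
Fraction reached: 1 − e^(−t/τ) = 0.82 ⇒ t = −τ ln(1 − 0.82) = τ × 1.71.
t = 3.30×10^7 s = 1.05 years.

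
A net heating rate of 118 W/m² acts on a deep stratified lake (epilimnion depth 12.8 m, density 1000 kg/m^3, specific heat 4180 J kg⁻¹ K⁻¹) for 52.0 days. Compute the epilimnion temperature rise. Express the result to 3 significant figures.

Areal heat capacity C = ρ c_p D = 1000 × 4180 × 12.8 = 5.35×10^7 J/(m^2 K).
Net heat input Q = F Δt = 118 × (52.0 days × 86400 s/day) = 5.30×10^8 J/m².
ΔT = Q / C = 5.30×10^8 / 5.35×10^7 = 9.91 K.

9.91 K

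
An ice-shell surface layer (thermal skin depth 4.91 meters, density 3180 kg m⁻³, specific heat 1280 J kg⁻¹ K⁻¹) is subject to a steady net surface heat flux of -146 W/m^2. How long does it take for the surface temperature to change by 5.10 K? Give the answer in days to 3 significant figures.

Areal heat capacity C = ρ c_p D = 3180 × 1280 × 4.91 = 2.00×10^7 J m⁻² K⁻¹.
Time required: Δt = C ΔT / F = 2.00×10^7 × -5.10 / -146 = 6.98×10^5 s.
In days: 6.98×10^5 s / (86400 s/day) = 8.08 days.

8.08 days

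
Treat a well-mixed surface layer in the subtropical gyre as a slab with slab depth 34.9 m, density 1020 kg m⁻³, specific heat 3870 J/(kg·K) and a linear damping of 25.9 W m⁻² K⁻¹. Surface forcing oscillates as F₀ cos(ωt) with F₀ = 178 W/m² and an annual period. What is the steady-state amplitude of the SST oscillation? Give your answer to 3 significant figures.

4.72 K

Areal heat capacity C = ρ c_p D = 1020 × 3870 × 34.9 = 1.38×10^8 J/(m^2 K).
Angular frequency ω = 2π / T = 2π / 3.15×10^7 s = 1.99×10^-7 s⁻¹.
√((Cω)² + λ²) = √((27.4)² + 25.9²) = 37.7 W/(m²·K).
Amplitude A = F₀ / √((Cω)²+λ²) = 178 / 37.7 = 4.72 K.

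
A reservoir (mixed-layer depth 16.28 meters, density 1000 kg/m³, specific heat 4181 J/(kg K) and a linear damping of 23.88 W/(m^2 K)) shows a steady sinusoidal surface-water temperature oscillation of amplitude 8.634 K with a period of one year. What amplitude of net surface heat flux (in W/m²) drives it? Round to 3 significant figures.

Areal heat capacity C = ρ c_p D = 1000 × 4181 × 16.28 = 6.81×10^7 J/(m^2 K).
ω = 2π / 3.15×10^7 s = 1.99×10^-7 s⁻¹.
√((Cω)² + λ²) = √((13.6)² + 23.88²) = 27.5 W/(m²·K).
F₀ = A × √((Cω)²+λ²) = 8.634 × 27.5 = 237 W/m².

237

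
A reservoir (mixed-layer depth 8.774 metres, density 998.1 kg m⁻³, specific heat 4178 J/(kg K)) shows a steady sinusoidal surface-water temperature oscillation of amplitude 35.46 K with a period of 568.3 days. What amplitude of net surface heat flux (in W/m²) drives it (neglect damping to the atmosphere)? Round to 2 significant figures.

Areal heat capacity C = ρ c_p D = 998.1 × 4178 × 8.774 = 3.66×10^7 J/(m^2 K).
ω = 2π / 4.91×10^7 s = 1.28×10^-7 s⁻¹.
Cω = 3.66×10^7 × 1.28×10^-7 = 4.68 W/(m²·K).
F₀ = A × Cω = 35.46 × 4.68 = 166 W/m².

170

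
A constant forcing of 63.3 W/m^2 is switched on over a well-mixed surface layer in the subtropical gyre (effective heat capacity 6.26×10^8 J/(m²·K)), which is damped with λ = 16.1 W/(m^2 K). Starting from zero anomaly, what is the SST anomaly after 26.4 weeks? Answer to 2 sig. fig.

Areal heat capacity C = 6.26×10^8 J/(m²·K) (given).
τ = C / λ = 6.26×10^8 / 16.1 = 3.89×10^7 s.
Equilibrium anomaly ΔT_eq = F / λ = 63.3 / 16.1 = 3.93 K.
t = 26.4 weeks = 1.60×10^7 s, so t/τ = 0.411.
ΔT(t) = ΔT_eq (1 − e^(−t/τ)) = 3.93 × (1 − e^−0.411) = 1.32 K.

1.3 K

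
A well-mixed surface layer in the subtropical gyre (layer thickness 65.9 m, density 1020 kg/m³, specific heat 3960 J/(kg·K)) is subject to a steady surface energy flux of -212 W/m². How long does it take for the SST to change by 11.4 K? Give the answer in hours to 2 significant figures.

Areal heat capacity C = ρ c_p D = 1020 × 3960 × 65.9 = 2.66×10^8 J m⁻² K⁻¹.
Time required: Δt = C ΔT / F = 2.66×10^8 × -11.4 / -212 = 1.43×10^7 s.
In hours: 1.43×10^7 s / (3600 s/hour) = 3980 hours.

4000 hours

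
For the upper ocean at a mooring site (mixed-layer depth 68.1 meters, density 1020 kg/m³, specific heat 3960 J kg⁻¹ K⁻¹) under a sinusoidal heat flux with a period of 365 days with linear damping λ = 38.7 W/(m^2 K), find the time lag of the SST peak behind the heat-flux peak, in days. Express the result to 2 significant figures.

56 days

Areal heat capacity C = ρ c_p D = 1020 × 3960 × 68.1 = 2.75×10^8 J/(m^2 K).
ω = 2π / 3.15×10^7 s = 1.99×10^-7 s⁻¹.
Phase lag φ = arctan(Cω/λ) = arctan(54.8/38.7) = 0.956 rad.
Time lag = φ / ω = 0.956 / 1.99×10^-7 = 4.80×10^6 s = 55.5 days.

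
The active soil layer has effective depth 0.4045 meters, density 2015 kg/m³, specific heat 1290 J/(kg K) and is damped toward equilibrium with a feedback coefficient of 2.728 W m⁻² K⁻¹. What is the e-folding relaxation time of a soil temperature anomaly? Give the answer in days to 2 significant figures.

4.5 days

Areal heat capacity C = ρ c_p D = 2015 × 1290 × 0.4045 = 1.05×10^6 J m⁻² K⁻¹.
Relaxation time τ = C / λ = 1.05×10^6 / 2.728 = 3.85×10^5 s.
In days: 3.85×10^5 s / (86400 s/day) = 4.46 days.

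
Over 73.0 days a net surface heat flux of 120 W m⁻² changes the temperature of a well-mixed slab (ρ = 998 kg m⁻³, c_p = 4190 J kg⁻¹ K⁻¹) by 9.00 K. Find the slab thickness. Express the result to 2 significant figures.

20 m

Heat input Q = F Δt = 120 × 6.31×10^6 s = 7.57×10^8 J/m².
Required areal heat capacity C = Q / ΔT = 8.41×10^7 J/(m²·K).
Depth D = C / (ρ c_p) = 8.41×10^7 / (998 × 4190) = 20.1 m.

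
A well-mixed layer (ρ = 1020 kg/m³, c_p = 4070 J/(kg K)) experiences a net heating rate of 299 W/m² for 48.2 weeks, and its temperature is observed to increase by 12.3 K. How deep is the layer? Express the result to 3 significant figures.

Heat input Q = F Δt = 299 × 2.92×10^7 s = 8.72×10^9 J/m².
Required areal heat capacity C = Q / ΔT = 7.09×10^8 J/(m²·K).
Depth D = C / (ρ c_p) = 7.09×10^8 / (1020 × 4070) = 171 m.

171 m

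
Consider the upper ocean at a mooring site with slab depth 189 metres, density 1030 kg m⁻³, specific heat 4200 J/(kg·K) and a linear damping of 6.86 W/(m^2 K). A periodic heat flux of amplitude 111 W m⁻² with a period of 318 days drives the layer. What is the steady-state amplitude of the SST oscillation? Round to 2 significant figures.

0.59 K

Areal heat capacity C = ρ c_p D = 1030 × 4200 × 189 = 8.18×10^8 J m⁻² K⁻¹.
Angular frequency ω = 2π / T = 2π / 2.75×10^7 s = 2.29×10^-7 s⁻¹.
√((Cω)² + λ²) = √((187)² + 6.86²) = 187 W/(m²·K).
Amplitude A = F₀ / √((Cω)²+λ²) = 111 / 187 = 0.593 K.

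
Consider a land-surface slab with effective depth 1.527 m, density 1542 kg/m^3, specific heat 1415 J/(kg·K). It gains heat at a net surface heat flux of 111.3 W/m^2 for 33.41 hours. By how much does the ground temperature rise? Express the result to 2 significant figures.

Areal heat capacity C = ρ c_p D = 1542 × 1415 × 1.527 = 3.33×10^6 J m⁻² K⁻¹.
Net heat input Q = F Δt = 111.3 × (33.41 hours × 3600 s/hour) = 1.34×10^7 J/m².
ΔT = Q / C = 1.34×10^7 / 3.33×10^6 = 4.02 K.

4.0 K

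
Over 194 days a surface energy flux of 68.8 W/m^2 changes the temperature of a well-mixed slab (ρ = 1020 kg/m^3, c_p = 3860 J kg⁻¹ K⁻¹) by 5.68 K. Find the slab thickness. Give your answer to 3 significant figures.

Heat input Q = F Δt = 68.8 × 1.68×10^7 s = 1.15×10^9 J/m².
Required areal heat capacity C = Q / ΔT = 2.03×10^8 J/(m²·K).
Depth D = C / (ρ c_p) = 2.03×10^8 / (1020 × 3860) = 51.6 m.

51.6 m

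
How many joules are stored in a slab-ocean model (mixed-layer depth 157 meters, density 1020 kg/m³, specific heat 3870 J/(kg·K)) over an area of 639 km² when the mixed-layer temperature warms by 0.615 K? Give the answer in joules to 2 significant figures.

Areal heat capacity C = ρ c_p D = 1020 × 3870 × 157 = 6.20×10^8 J m⁻² K⁻¹.
Heat per unit area: q = C ΔT = 6.20×10^8 × 0.615 = 3.81×10^8 J/m².
Total heat: Q = q × A = 3.81×10^8 × (639 × 10⁶ m²) = 2.44×10^17 J.

2.4×10^17 J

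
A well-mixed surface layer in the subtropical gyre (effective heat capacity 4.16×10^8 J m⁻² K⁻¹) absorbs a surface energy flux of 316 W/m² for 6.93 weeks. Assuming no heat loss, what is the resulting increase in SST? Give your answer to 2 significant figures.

Areal heat capacity C = 4.16×10^8 J m⁻² K⁻¹ (given).
Net heat input Q = F Δt = 316 × (6.93 weeks × 6.048×10^5 s/week) = 1.32×10^9 J/m².
ΔT = Q / C = 1.32×10^9 / 4.16×10^8 = 3.18 K.

3.2 K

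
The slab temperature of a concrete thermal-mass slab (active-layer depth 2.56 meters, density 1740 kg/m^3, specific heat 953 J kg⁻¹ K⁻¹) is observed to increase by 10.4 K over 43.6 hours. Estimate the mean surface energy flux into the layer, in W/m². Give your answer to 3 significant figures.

281

Areal heat capacity C = ρ c_p D = 1740 × 953 × 2.56 = 4.25×10^6 J/(m²·K).
Required heat per unit area: Q = C ΔT = 4.25×10^6 × 10.4 = 4.41×10^7 J/m².
Flux F = Q / Δt = 4.41×10^7 / 1.57×10^5 s = 281 W/m².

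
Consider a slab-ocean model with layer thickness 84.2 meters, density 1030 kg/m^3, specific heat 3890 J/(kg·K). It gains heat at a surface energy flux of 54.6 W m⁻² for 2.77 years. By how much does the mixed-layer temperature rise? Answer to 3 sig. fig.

14.1 K

Areal heat capacity C = ρ c_p D = 1030 × 3890 × 84.2 = 3.37×10^8 J/(m^2 K).
Net heat input Q = F Δt = 54.6 × (2.77 years × 3.156×10^7 s/year) = 4.77×10^9 J/m².
ΔT = Q / C = 4.77×10^9 / 3.37×10^8 = 14.1 K.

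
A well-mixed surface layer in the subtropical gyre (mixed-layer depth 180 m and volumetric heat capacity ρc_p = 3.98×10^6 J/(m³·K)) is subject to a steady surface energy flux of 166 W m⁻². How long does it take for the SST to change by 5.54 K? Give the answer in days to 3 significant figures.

277 days

Areal heat capacity C = ρc_p × D = 3.98×10^6 × 180 = 7.16×10^8 J m⁻² K⁻¹.
Time required: Δt = C ΔT / F = 7.16×10^8 × 5.54 / 166 = 2.39×10^7 s.
In days: 2.39×10^7 s / (86400 s/day) = 277 days.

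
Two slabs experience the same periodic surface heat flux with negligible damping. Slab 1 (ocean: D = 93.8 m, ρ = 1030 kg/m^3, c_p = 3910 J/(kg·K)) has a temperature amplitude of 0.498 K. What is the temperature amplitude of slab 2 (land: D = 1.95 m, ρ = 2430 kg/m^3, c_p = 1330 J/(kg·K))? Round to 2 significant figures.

30 K

C_ocean = 3.78×10^8 J/(m²·K); C_land = 6.30×10^6 J/(m²·K).
A ∝ 1/C ⇒ A_land = A_ocean × C_ocean/C_land = 0.498 × 59.9 = 29.9 K.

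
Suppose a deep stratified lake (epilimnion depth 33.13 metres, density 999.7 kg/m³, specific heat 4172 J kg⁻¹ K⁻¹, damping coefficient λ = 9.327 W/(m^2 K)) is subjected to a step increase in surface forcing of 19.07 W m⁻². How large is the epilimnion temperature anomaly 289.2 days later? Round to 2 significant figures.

Areal heat capacity C = ρ c_p D = 999.7 × 4172 × 33.13 = 1.38×10^8 J/(m^2 K).
τ = C / λ = 1.38×10^8 / 9.327 = 1.48×10^7 s.
Equilibrium anomaly ΔT_eq = F / λ = 19.07 / 9.327 = 2.04 K.
t = 289.2 days = 2.50×10^7 s, so t/τ = 1.69.
ΔT(t) = ΔT_eq (1 − e^(−t/τ)) = 2.04 × (1 − e^−1.69) = 1.67 K.

1.7 K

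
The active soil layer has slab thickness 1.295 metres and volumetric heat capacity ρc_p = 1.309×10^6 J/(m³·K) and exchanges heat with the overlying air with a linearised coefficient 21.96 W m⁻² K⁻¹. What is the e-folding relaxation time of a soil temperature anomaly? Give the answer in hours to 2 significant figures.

21 hours

Areal heat capacity C = ρc_p × D = 1.309×10^6 × 1.295 = 1.70×10^6 J/(m²·K).
Relaxation time τ = C / λ = 1.70×10^6 / 21.96 = 77200 s.
In hours: 77200 s / (3600 s/hour) = 21.4 hours.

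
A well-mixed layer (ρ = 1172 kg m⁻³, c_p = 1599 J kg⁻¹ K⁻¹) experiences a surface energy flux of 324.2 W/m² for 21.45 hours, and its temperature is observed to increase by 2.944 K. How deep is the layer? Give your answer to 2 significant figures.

Heat input Q = F Δt = 324.2 × 77200 s = 2.50×10^7 J/m².
Required areal heat capacity C = Q / ΔT = 8.50×10^6 J/(m²·K).
Depth D = C / (ρ c_p) = 8.50×10^6 / (1172 × 1599) = 4.54 m.

4.5 m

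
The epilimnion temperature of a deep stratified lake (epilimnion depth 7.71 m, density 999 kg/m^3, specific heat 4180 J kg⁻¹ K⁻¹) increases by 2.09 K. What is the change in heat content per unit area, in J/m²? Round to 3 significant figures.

6.73×10^7

Areal heat capacity C = ρ c_p D = 999 × 4180 × 7.71 = 3.22×10^7 J/(m^2 K).
ΔQ = C ΔT = 3.22×10^7 × 2.09 = 6.73×10^7 J/m².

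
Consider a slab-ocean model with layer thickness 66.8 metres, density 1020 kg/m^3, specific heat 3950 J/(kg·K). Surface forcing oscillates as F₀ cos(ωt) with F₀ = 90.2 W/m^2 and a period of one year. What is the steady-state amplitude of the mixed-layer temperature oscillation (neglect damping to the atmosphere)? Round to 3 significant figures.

1.68 K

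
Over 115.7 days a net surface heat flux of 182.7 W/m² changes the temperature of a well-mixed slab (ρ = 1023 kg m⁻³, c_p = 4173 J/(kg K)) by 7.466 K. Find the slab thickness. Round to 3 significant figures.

57.3 m

Heat input Q = F Δt = 182.7 × 1.00×10^7 s = 1.83×10^9 J/m².
Required areal heat capacity C = Q / ΔT = 2.45×10^8 J/(m²·K).
Depth D = C / (ρ c_p) = 2.45×10^8 / (1023 × 4173) = 57.3 m.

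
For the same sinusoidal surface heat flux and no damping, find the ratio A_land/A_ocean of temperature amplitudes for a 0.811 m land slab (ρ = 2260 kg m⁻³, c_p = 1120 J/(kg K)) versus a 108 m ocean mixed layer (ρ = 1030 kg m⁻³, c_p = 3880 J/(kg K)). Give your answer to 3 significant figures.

C_ocean = 1030 × 3880 × 108 = 4.32×10^8 J/(m²·K).
C_land = 2260 × 1120 × 0.811 = 2.05×10^6 J/(m²·K).
Undamped amplitude ∝ 1/C, so A_land/A_ocean = C_ocean/C_land = 210.

210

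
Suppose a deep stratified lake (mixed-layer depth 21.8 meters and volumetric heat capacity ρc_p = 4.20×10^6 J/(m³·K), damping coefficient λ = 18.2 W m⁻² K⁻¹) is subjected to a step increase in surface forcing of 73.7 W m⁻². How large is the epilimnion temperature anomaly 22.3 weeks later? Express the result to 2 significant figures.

3.8 K

Areal heat capacity C = ρc_p × D = 4.20×10^6 × 21.8 = 9.16×10^7 J m⁻² K⁻¹.
τ = C / λ = 9.16×10^7 / 18.2 = 5.03×10^6 s.
Equilibrium anomaly ΔT_eq = F / λ = 73.7 / 18.2 = 4.05 K.
t = 22.3 weeks = 1.35×10^7 s, so t/τ = 2.68.
ΔT(t) = ΔT_eq (1 − e^(−t/τ)) = 4.05 × (1 − e^−2.68) = 3.77 K.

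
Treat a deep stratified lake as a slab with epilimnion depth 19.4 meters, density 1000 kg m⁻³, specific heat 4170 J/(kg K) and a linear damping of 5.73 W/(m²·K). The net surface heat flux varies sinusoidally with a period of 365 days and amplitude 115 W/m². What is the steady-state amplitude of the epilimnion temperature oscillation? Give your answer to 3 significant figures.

6.72 K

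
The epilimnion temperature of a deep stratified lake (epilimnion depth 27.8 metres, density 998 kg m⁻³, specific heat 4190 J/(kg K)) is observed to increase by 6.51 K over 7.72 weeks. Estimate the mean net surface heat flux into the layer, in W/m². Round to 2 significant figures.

160

Areal heat capacity C = ρ c_p D = 998 × 4190 × 27.8 = 1.16×10^8 J/(m^2 K).
Required heat per unit area: Q = C ΔT = 1.16×10^8 × 6.51 = 7.57×10^8 J/m².
Flux F = Q / Δt = 7.57×10^8 / 4.67×10^6 s = 162 W/m².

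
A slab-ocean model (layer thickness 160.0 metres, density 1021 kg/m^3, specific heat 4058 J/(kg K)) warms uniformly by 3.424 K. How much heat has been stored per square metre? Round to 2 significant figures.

2.3×10^9

Areal heat capacity C = ρ c_p D = 1021 × 4058 × 160.0 = 6.63×10^8 J m⁻² K⁻¹.
ΔQ = C ΔT = 6.63×10^8 × 3.424 = 2.27×10^9 J/m².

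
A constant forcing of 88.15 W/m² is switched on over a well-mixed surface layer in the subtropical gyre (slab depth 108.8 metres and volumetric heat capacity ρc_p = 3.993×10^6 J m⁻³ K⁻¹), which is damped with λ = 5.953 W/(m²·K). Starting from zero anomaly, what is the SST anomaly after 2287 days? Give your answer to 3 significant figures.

13.8 K

Areal heat capacity C = ρc_p × D = 3.993×10^6 × 108.8 = 4.34×10^8 J/(m²·K).
τ = C / λ = 4.34×10^8 / 5.953 = 7.30×10^7 s.
Equilibrium anomaly ΔT_eq = F / λ = 88.15 / 5.953 = 14.8 K.
t = 2287 days = 1.98×10^8 s, so t/τ = 2.71.
ΔT(t) = ΔT_eq (1 − e^(−t/τ)) = 14.8 × (1 − e^−2.71) = 13.8 K.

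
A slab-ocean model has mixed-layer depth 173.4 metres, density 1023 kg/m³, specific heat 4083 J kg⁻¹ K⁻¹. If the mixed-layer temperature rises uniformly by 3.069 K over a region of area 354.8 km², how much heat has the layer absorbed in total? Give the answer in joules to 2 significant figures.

7.9×10^17 J

Areal heat capacity C = ρ c_p D = 1023 × 4083 × 173.4 = 7.24×10^8 J m⁻² K⁻¹.
Heat per unit area: q = C ΔT = 7.24×10^8 × 3.069 = 2.22×10^9 J/m².
Total heat: Q = q × A = 2.22×10^9 × (354.8 × 10⁶ m²) = 7.89×10^17 J.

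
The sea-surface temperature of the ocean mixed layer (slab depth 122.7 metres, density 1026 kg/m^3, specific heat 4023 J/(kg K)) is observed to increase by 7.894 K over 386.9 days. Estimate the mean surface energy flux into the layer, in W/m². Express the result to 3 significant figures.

120

Areal heat capacity C = ρ c_p D = 1026 × 4023 × 122.7 = 5.06×10^8 J/(m^2 K).
Required heat per unit area: Q = C ΔT = 5.06×10^8 × 7.894 = 4.00×10^9 J/m².
Flux F = Q / Δt = 4.00×10^9 / 3.34×10^7 s = 120 W/m².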